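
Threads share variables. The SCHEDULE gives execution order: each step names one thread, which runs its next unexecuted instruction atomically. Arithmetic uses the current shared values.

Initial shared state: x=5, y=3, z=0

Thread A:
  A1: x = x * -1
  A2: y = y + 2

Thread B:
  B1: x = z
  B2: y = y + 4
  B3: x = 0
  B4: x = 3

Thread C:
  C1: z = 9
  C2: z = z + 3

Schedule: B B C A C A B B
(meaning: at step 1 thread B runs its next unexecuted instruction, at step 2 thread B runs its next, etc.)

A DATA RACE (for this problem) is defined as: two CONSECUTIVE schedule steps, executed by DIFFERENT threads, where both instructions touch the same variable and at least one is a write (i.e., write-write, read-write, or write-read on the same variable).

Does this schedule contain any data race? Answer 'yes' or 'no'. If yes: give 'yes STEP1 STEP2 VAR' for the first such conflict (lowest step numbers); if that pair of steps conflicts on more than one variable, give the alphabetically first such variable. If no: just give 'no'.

Answer: no

Derivation:
Steps 1,2: same thread (B). No race.
Steps 2,3: B(r=y,w=y) vs C(r=-,w=z). No conflict.
Steps 3,4: C(r=-,w=z) vs A(r=x,w=x). No conflict.
Steps 4,5: A(r=x,w=x) vs C(r=z,w=z). No conflict.
Steps 5,6: C(r=z,w=z) vs A(r=y,w=y). No conflict.
Steps 6,7: A(r=y,w=y) vs B(r=-,w=x). No conflict.
Steps 7,8: same thread (B). No race.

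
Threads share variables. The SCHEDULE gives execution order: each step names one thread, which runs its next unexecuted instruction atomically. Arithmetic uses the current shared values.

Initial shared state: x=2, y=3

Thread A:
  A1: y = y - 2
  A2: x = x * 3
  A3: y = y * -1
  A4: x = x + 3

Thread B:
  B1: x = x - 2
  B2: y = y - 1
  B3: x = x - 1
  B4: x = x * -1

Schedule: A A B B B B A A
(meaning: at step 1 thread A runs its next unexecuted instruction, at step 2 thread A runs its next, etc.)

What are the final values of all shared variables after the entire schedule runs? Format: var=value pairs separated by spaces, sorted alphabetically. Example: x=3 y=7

Step 1: thread A executes A1 (y = y - 2). Shared: x=2 y=1. PCs: A@1 B@0
Step 2: thread A executes A2 (x = x * 3). Shared: x=6 y=1. PCs: A@2 B@0
Step 3: thread B executes B1 (x = x - 2). Shared: x=4 y=1. PCs: A@2 B@1
Step 4: thread B executes B2 (y = y - 1). Shared: x=4 y=0. PCs: A@2 B@2
Step 5: thread B executes B3 (x = x - 1). Shared: x=3 y=0. PCs: A@2 B@3
Step 6: thread B executes B4 (x = x * -1). Shared: x=-3 y=0. PCs: A@2 B@4
Step 7: thread A executes A3 (y = y * -1). Shared: x=-3 y=0. PCs: A@3 B@4
Step 8: thread A executes A4 (x = x + 3). Shared: x=0 y=0. PCs: A@4 B@4

Answer: x=0 y=0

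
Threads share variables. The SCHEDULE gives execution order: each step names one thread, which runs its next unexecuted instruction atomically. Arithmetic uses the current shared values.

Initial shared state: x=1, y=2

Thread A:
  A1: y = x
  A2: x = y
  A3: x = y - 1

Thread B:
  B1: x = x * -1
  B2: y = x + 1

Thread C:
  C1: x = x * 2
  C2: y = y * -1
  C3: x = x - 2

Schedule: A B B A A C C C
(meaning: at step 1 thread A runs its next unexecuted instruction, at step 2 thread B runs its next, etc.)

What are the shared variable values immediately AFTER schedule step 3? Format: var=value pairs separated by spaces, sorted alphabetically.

Step 1: thread A executes A1 (y = x). Shared: x=1 y=1. PCs: A@1 B@0 C@0
Step 2: thread B executes B1 (x = x * -1). Shared: x=-1 y=1. PCs: A@1 B@1 C@0
Step 3: thread B executes B2 (y = x + 1). Shared: x=-1 y=0. PCs: A@1 B@2 C@0

Answer: x=-1 y=0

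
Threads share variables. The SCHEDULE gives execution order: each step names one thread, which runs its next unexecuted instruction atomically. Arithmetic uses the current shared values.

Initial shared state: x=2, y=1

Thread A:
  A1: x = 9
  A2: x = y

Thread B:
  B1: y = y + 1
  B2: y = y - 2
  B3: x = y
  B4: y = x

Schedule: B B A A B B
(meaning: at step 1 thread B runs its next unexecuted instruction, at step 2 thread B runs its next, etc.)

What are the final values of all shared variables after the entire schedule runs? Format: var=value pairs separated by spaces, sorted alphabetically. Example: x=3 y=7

Answer: x=0 y=0

Derivation:
Step 1: thread B executes B1 (y = y + 1). Shared: x=2 y=2. PCs: A@0 B@1
Step 2: thread B executes B2 (y = y - 2). Shared: x=2 y=0. PCs: A@0 B@2
Step 3: thread A executes A1 (x = 9). Shared: x=9 y=0. PCs: A@1 B@2
Step 4: thread A executes A2 (x = y). Shared: x=0 y=0. PCs: A@2 B@2
Step 5: thread B executes B3 (x = y). Shared: x=0 y=0. PCs: A@2 B@3
Step 6: thread B executes B4 (y = x). Shared: x=0 y=0. PCs: A@2 B@4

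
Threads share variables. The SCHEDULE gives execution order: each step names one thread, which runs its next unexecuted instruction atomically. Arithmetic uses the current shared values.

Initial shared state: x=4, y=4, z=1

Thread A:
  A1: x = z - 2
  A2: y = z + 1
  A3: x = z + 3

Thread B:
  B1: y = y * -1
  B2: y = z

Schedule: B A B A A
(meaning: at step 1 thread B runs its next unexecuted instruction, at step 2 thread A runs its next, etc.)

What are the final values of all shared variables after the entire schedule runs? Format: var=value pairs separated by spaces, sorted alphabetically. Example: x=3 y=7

Answer: x=4 y=2 z=1

Derivation:
Step 1: thread B executes B1 (y = y * -1). Shared: x=4 y=-4 z=1. PCs: A@0 B@1
Step 2: thread A executes A1 (x = z - 2). Shared: x=-1 y=-4 z=1. PCs: A@1 B@1
Step 3: thread B executes B2 (y = z). Shared: x=-1 y=1 z=1. PCs: A@1 B@2
Step 4: thread A executes A2 (y = z + 1). Shared: x=-1 y=2 z=1. PCs: A@2 B@2
Step 5: thread A executes A3 (x = z + 3). Shared: x=4 y=2 z=1. PCs: A@3 B@2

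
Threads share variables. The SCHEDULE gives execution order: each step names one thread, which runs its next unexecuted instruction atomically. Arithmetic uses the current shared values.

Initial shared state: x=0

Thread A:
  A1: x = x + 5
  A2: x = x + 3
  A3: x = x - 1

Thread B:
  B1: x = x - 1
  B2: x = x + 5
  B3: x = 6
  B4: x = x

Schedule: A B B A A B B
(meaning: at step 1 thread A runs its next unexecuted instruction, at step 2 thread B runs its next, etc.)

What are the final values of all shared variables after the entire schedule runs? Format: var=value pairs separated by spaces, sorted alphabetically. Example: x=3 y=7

Answer: x=6

Derivation:
Step 1: thread A executes A1 (x = x + 5). Shared: x=5. PCs: A@1 B@0
Step 2: thread B executes B1 (x = x - 1). Shared: x=4. PCs: A@1 B@1
Step 3: thread B executes B2 (x = x + 5). Shared: x=9. PCs: A@1 B@2
Step 4: thread A executes A2 (x = x + 3). Shared: x=12. PCs: A@2 B@2
Step 5: thread A executes A3 (x = x - 1). Shared: x=11. PCs: A@3 B@2
Step 6: thread B executes B3 (x = 6). Shared: x=6. PCs: A@3 B@3
Step 7: thread B executes B4 (x = x). Shared: x=6. PCs: A@3 B@4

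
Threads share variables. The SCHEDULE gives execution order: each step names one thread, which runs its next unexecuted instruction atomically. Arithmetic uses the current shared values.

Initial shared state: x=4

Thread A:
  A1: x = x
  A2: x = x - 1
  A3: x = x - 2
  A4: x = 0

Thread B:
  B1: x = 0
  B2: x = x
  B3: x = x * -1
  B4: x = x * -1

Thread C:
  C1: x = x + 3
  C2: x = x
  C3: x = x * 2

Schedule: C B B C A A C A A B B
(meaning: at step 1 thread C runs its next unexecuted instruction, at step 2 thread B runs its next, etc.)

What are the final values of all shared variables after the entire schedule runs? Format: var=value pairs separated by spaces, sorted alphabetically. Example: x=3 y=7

Answer: x=0

Derivation:
Step 1: thread C executes C1 (x = x + 3). Shared: x=7. PCs: A@0 B@0 C@1
Step 2: thread B executes B1 (x = 0). Shared: x=0. PCs: A@0 B@1 C@1
Step 3: thread B executes B2 (x = x). Shared: x=0. PCs: A@0 B@2 C@1
Step 4: thread C executes C2 (x = x). Shared: x=0. PCs: A@0 B@2 C@2
Step 5: thread A executes A1 (x = x). Shared: x=0. PCs: A@1 B@2 C@2
Step 6: thread A executes A2 (x = x - 1). Shared: x=-1. PCs: A@2 B@2 C@2
Step 7: thread C executes C3 (x = x * 2). Shared: x=-2. PCs: A@2 B@2 C@3
Step 8: thread A executes A3 (x = x - 2). Shared: x=-4. PCs: A@3 B@2 C@3
Step 9: thread A executes A4 (x = 0). Shared: x=0. PCs: A@4 B@2 C@3
Step 10: thread B executes B3 (x = x * -1). Shared: x=0. PCs: A@4 B@3 C@3
Step 11: thread B executes B4 (x = x * -1). Shared: x=0. PCs: A@4 B@4 C@3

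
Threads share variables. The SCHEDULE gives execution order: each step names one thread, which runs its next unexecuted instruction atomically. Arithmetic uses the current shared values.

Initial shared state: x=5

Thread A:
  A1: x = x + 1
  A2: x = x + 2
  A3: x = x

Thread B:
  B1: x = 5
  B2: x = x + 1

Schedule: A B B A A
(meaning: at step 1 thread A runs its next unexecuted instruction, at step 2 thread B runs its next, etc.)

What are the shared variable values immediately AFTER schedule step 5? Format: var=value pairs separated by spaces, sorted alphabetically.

Answer: x=8

Derivation:
Step 1: thread A executes A1 (x = x + 1). Shared: x=6. PCs: A@1 B@0
Step 2: thread B executes B1 (x = 5). Shared: x=5. PCs: A@1 B@1
Step 3: thread B executes B2 (x = x + 1). Shared: x=6. PCs: A@1 B@2
Step 4: thread A executes A2 (x = x + 2). Shared: x=8. PCs: A@2 B@2
Step 5: thread A executes A3 (x = x). Shared: x=8. PCs: A@3 B@2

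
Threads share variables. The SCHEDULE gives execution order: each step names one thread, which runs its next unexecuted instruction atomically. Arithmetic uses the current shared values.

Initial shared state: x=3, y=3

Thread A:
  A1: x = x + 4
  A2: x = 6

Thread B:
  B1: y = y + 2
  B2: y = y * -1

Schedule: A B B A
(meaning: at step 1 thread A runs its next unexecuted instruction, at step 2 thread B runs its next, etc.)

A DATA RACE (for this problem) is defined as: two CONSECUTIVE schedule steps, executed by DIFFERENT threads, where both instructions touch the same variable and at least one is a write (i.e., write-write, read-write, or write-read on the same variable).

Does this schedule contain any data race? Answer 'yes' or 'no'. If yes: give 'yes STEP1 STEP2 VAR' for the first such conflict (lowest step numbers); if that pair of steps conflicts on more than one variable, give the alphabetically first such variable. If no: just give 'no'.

Answer: no

Derivation:
Steps 1,2: A(r=x,w=x) vs B(r=y,w=y). No conflict.
Steps 2,3: same thread (B). No race.
Steps 3,4: B(r=y,w=y) vs A(r=-,w=x). No conflict.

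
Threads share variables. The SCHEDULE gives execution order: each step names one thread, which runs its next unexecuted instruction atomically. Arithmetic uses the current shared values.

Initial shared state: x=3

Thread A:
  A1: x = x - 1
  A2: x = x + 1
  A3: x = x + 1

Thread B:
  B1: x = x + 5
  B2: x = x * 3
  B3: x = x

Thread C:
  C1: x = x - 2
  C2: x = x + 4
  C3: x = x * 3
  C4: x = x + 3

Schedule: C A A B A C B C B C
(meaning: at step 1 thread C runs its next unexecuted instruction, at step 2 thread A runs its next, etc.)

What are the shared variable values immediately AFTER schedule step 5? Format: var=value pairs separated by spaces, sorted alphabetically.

Answer: x=7

Derivation:
Step 1: thread C executes C1 (x = x - 2). Shared: x=1. PCs: A@0 B@0 C@1
Step 2: thread A executes A1 (x = x - 1). Shared: x=0. PCs: A@1 B@0 C@1
Step 3: thread A executes A2 (x = x + 1). Shared: x=1. PCs: A@2 B@0 C@1
Step 4: thread B executes B1 (x = x + 5). Shared: x=6. PCs: A@2 B@1 C@1
Step 5: thread A executes A3 (x = x + 1). Shared: x=7. PCs: A@3 B@1 C@1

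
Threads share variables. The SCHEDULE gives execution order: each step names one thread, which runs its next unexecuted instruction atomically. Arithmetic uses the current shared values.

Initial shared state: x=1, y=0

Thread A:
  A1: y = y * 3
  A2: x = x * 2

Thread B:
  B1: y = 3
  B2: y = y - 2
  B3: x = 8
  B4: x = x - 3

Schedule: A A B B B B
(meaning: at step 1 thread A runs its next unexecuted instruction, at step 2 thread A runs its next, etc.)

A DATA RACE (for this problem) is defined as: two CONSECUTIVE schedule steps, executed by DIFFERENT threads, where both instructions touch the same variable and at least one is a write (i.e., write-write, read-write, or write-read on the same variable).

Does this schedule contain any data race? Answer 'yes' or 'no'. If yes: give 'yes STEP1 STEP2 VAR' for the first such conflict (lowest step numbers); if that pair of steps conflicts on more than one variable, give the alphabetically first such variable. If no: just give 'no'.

Answer: no

Derivation:
Steps 1,2: same thread (A). No race.
Steps 2,3: A(r=x,w=x) vs B(r=-,w=y). No conflict.
Steps 3,4: same thread (B). No race.
Steps 4,5: same thread (B). No race.
Steps 5,6: same thread (B). No race.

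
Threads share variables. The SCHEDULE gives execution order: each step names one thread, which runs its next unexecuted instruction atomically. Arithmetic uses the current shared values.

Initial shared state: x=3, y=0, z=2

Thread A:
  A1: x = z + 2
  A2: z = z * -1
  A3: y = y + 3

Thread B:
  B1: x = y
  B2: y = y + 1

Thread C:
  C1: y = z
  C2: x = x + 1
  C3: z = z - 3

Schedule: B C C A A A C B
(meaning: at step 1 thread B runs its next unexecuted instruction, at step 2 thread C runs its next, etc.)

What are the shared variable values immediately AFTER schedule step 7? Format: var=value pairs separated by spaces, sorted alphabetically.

Step 1: thread B executes B1 (x = y). Shared: x=0 y=0 z=2. PCs: A@0 B@1 C@0
Step 2: thread C executes C1 (y = z). Shared: x=0 y=2 z=2. PCs: A@0 B@1 C@1
Step 3: thread C executes C2 (x = x + 1). Shared: x=1 y=2 z=2. PCs: A@0 B@1 C@2
Step 4: thread A executes A1 (x = z + 2). Shared: x=4 y=2 z=2. PCs: A@1 B@1 C@2
Step 5: thread A executes A2 (z = z * -1). Shared: x=4 y=2 z=-2. PCs: A@2 B@1 C@2
Step 6: thread A executes A3 (y = y + 3). Shared: x=4 y=5 z=-2. PCs: A@3 B@1 C@2
Step 7: thread C executes C3 (z = z - 3). Shared: x=4 y=5 z=-5. PCs: A@3 B@1 C@3

Answer: x=4 y=5 z=-5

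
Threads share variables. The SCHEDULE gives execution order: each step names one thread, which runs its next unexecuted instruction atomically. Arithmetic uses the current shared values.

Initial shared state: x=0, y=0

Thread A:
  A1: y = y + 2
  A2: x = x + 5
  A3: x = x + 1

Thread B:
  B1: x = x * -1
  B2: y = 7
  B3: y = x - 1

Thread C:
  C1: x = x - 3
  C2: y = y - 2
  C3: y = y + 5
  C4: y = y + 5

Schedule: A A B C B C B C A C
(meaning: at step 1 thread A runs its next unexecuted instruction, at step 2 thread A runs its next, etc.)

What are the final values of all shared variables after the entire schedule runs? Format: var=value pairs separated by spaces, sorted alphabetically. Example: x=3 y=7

Answer: x=-7 y=1

Derivation:
Step 1: thread A executes A1 (y = y + 2). Shared: x=0 y=2. PCs: A@1 B@0 C@0
Step 2: thread A executes A2 (x = x + 5). Shared: x=5 y=2. PCs: A@2 B@0 C@0
Step 3: thread B executes B1 (x = x * -1). Shared: x=-5 y=2. PCs: A@2 B@1 C@0
Step 4: thread C executes C1 (x = x - 3). Shared: x=-8 y=2. PCs: A@2 B@1 C@1
Step 5: thread B executes B2 (y = 7). Shared: x=-8 y=7. PCs: A@2 B@2 C@1
Step 6: thread C executes C2 (y = y - 2). Shared: x=-8 y=5. PCs: A@2 B@2 C@2
Step 7: thread B executes B3 (y = x - 1). Shared: x=-8 y=-9. PCs: A@2 B@3 C@2
Step 8: thread C executes C3 (y = y + 5). Shared: x=-8 y=-4. PCs: A@2 B@3 C@3
Step 9: thread A executes A3 (x = x + 1). Shared: x=-7 y=-4. PCs: A@3 B@3 C@3
Step 10: thread C executes C4 (y = y + 5). Shared: x=-7 y=1. PCs: A@3 B@3 C@4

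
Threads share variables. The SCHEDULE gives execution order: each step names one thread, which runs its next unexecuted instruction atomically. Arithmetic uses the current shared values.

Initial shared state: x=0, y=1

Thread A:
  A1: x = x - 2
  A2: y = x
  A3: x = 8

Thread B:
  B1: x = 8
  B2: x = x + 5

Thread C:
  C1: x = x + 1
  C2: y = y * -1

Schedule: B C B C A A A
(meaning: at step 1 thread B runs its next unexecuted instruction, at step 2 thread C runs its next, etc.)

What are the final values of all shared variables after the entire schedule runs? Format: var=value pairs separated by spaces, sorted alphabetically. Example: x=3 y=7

Answer: x=8 y=12

Derivation:
Step 1: thread B executes B1 (x = 8). Shared: x=8 y=1. PCs: A@0 B@1 C@0
Step 2: thread C executes C1 (x = x + 1). Shared: x=9 y=1. PCs: A@0 B@1 C@1
Step 3: thread B executes B2 (x = x + 5). Shared: x=14 y=1. PCs: A@0 B@2 C@1
Step 4: thread C executes C2 (y = y * -1). Shared: x=14 y=-1. PCs: A@0 B@2 C@2
Step 5: thread A executes A1 (x = x - 2). Shared: x=12 y=-1. PCs: A@1 B@2 C@2
Step 6: thread A executes A2 (y = x). Shared: x=12 y=12. PCs: A@2 B@2 C@2
Step 7: thread A executes A3 (x = 8). Shared: x=8 y=12. PCs: A@3 B@2 C@2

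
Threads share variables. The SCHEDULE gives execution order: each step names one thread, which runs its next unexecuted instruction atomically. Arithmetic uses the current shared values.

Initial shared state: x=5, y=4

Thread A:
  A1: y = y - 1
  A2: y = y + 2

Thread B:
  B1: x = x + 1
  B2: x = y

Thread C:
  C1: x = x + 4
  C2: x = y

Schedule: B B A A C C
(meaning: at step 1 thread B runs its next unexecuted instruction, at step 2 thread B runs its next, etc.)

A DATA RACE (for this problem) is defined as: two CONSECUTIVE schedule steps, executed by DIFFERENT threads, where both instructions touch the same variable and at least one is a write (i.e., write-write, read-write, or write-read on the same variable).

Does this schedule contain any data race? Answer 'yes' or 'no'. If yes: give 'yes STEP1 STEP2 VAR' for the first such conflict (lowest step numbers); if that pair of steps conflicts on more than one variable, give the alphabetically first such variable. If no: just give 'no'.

Steps 1,2: same thread (B). No race.
Steps 2,3: B(x = y) vs A(y = y - 1). RACE on y (R-W).
Steps 3,4: same thread (A). No race.
Steps 4,5: A(r=y,w=y) vs C(r=x,w=x). No conflict.
Steps 5,6: same thread (C). No race.
First conflict at steps 2,3.

Answer: yes 2 3 y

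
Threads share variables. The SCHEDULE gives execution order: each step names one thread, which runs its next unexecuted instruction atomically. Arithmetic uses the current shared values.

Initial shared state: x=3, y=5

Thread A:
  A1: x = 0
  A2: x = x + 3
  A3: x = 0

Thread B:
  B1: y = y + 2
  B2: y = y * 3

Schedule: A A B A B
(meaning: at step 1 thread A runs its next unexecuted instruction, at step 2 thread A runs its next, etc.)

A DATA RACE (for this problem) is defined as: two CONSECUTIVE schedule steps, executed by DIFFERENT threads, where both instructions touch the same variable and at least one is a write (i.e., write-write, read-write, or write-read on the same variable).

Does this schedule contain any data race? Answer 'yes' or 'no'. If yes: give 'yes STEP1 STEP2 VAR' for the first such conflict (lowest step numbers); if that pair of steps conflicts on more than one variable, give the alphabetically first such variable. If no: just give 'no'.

Answer: no

Derivation:
Steps 1,2: same thread (A). No race.
Steps 2,3: A(r=x,w=x) vs B(r=y,w=y). No conflict.
Steps 3,4: B(r=y,w=y) vs A(r=-,w=x). No conflict.
Steps 4,5: A(r=-,w=x) vs B(r=y,w=y). No conflict.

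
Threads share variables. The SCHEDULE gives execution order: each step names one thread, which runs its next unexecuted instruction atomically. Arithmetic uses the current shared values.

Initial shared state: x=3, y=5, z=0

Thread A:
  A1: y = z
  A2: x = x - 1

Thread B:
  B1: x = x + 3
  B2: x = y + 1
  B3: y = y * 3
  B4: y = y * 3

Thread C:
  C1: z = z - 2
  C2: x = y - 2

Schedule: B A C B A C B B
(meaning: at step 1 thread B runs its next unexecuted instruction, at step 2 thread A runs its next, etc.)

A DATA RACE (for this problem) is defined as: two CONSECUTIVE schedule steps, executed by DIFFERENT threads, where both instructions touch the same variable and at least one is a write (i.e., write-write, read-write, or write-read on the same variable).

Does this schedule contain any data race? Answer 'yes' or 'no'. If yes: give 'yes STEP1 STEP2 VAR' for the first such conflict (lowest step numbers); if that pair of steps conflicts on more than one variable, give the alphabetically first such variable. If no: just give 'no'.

Steps 1,2: B(r=x,w=x) vs A(r=z,w=y). No conflict.
Steps 2,3: A(y = z) vs C(z = z - 2). RACE on z (R-W).
Steps 3,4: C(r=z,w=z) vs B(r=y,w=x). No conflict.
Steps 4,5: B(x = y + 1) vs A(x = x - 1). RACE on x (W-W).
Steps 5,6: A(x = x - 1) vs C(x = y - 2). RACE on x (W-W).
Steps 6,7: C(x = y - 2) vs B(y = y * 3). RACE on y (R-W).
Steps 7,8: same thread (B). No race.
First conflict at steps 2,3.

Answer: yes 2 3 z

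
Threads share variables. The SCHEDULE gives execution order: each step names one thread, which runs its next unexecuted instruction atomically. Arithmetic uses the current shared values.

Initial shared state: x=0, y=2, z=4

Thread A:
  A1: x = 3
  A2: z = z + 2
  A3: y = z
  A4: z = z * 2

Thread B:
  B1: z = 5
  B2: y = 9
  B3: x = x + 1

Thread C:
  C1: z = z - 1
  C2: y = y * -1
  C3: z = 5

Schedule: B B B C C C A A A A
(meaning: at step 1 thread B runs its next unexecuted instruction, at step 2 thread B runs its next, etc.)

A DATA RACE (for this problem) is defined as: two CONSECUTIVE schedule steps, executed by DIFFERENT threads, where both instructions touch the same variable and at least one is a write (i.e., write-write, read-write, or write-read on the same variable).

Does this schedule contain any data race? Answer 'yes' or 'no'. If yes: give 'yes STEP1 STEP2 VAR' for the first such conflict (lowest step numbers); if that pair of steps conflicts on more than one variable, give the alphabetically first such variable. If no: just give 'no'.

Answer: no

Derivation:
Steps 1,2: same thread (B). No race.
Steps 2,3: same thread (B). No race.
Steps 3,4: B(r=x,w=x) vs C(r=z,w=z). No conflict.
Steps 4,5: same thread (C). No race.
Steps 5,6: same thread (C). No race.
Steps 6,7: C(r=-,w=z) vs A(r=-,w=x). No conflict.
Steps 7,8: same thread (A). No race.
Steps 8,9: same thread (A). No race.
Steps 9,10: same thread (A). No race.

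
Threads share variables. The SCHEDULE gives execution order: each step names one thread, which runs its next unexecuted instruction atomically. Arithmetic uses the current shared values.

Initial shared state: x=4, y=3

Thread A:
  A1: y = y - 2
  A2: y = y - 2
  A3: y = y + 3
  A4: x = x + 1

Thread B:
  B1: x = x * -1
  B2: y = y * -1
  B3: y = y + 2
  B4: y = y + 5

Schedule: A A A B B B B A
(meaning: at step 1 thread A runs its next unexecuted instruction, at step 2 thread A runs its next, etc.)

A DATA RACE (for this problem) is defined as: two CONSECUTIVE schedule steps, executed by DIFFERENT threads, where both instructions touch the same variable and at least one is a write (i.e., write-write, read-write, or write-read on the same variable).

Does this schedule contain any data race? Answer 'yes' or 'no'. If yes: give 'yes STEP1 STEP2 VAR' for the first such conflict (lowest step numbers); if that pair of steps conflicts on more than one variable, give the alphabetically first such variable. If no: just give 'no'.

Answer: no

Derivation:
Steps 1,2: same thread (A). No race.
Steps 2,3: same thread (A). No race.
Steps 3,4: A(r=y,w=y) vs B(r=x,w=x). No conflict.
Steps 4,5: same thread (B). No race.
Steps 5,6: same thread (B). No race.
Steps 6,7: same thread (B). No race.
Steps 7,8: B(r=y,w=y) vs A(r=x,w=x). No conflict.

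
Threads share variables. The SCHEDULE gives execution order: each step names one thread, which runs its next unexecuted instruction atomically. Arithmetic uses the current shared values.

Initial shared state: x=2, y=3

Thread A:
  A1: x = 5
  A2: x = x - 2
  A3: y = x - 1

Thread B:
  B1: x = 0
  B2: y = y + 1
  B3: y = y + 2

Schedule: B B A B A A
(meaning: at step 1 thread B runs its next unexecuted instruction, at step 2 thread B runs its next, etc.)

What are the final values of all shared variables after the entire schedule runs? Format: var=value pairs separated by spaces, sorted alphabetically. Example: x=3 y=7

Answer: x=3 y=2

Derivation:
Step 1: thread B executes B1 (x = 0). Shared: x=0 y=3. PCs: A@0 B@1
Step 2: thread B executes B2 (y = y + 1). Shared: x=0 y=4. PCs: A@0 B@2
Step 3: thread A executes A1 (x = 5). Shared: x=5 y=4. PCs: A@1 B@2
Step 4: thread B executes B3 (y = y + 2). Shared: x=5 y=6. PCs: A@1 B@3
Step 5: thread A executes A2 (x = x - 2). Shared: x=3 y=6. PCs: A@2 B@3
Step 6: thread A executes A3 (y = x - 1). Shared: x=3 y=2. PCs: A@3 B@3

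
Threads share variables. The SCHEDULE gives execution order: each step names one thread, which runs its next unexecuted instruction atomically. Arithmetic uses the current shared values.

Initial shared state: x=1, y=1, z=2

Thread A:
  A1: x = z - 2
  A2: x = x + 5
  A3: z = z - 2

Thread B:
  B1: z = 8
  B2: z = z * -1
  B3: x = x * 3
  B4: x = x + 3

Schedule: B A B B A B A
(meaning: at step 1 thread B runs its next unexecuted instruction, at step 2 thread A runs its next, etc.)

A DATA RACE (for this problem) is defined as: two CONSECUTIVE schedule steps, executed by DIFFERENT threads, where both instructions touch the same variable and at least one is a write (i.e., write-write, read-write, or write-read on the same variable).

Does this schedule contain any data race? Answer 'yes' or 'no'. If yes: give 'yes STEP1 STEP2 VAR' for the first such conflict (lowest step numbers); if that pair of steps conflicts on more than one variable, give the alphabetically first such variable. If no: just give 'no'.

Answer: yes 1 2 z

Derivation:
Steps 1,2: B(z = 8) vs A(x = z - 2). RACE on z (W-R).
Steps 2,3: A(x = z - 2) vs B(z = z * -1). RACE on z (R-W).
Steps 3,4: same thread (B). No race.
Steps 4,5: B(x = x * 3) vs A(x = x + 5). RACE on x (W-W).
Steps 5,6: A(x = x + 5) vs B(x = x + 3). RACE on x (W-W).
Steps 6,7: B(r=x,w=x) vs A(r=z,w=z). No conflict.
First conflict at steps 1,2.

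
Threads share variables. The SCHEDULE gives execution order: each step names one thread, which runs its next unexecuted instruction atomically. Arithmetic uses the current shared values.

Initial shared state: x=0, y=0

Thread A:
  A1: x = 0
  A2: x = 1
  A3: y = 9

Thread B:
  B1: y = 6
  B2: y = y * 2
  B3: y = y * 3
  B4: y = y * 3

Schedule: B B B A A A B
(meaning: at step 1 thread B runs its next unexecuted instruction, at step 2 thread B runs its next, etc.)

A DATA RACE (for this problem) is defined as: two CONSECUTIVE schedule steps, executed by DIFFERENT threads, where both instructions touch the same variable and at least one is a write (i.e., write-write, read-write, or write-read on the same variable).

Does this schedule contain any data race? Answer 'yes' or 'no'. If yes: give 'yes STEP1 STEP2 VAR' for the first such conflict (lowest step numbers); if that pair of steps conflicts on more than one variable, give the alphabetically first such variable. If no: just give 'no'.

Answer: yes 6 7 y

Derivation:
Steps 1,2: same thread (B). No race.
Steps 2,3: same thread (B). No race.
Steps 3,4: B(r=y,w=y) vs A(r=-,w=x). No conflict.
Steps 4,5: same thread (A). No race.
Steps 5,6: same thread (A). No race.
Steps 6,7: A(y = 9) vs B(y = y * 3). RACE on y (W-W).
First conflict at steps 6,7.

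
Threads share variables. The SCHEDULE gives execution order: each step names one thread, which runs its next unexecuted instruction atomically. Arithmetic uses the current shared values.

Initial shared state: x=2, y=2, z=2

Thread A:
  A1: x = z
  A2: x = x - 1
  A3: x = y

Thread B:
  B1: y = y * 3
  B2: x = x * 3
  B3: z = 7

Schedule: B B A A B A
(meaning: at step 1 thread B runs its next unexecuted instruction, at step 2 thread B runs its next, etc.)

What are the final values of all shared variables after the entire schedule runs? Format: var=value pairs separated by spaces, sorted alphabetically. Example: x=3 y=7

Step 1: thread B executes B1 (y = y * 3). Shared: x=2 y=6 z=2. PCs: A@0 B@1
Step 2: thread B executes B2 (x = x * 3). Shared: x=6 y=6 z=2. PCs: A@0 B@2
Step 3: thread A executes A1 (x = z). Shared: x=2 y=6 z=2. PCs: A@1 B@2
Step 4: thread A executes A2 (x = x - 1). Shared: x=1 y=6 z=2. PCs: A@2 B@2
Step 5: thread B executes B3 (z = 7). Shared: x=1 y=6 z=7. PCs: A@2 B@3
Step 6: thread A executes A3 (x = y). Shared: x=6 y=6 z=7. PCs: A@3 B@3

Answer: x=6 y=6 z=7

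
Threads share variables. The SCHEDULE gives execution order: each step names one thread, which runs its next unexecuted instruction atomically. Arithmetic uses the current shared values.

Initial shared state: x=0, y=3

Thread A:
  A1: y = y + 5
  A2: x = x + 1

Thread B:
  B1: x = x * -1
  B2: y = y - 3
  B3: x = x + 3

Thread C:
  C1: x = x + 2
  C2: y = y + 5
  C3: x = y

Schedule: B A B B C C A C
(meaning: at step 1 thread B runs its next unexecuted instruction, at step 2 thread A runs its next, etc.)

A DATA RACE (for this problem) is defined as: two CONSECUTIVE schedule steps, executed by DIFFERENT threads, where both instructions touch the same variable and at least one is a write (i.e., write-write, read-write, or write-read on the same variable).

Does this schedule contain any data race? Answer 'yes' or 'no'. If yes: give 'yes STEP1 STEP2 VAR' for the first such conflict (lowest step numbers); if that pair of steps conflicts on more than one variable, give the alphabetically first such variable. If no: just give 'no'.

Answer: yes 2 3 y

Derivation:
Steps 1,2: B(r=x,w=x) vs A(r=y,w=y). No conflict.
Steps 2,3: A(y = y + 5) vs B(y = y - 3). RACE on y (W-W).
Steps 3,4: same thread (B). No race.
Steps 4,5: B(x = x + 3) vs C(x = x + 2). RACE on x (W-W).
Steps 5,6: same thread (C). No race.
Steps 6,7: C(r=y,w=y) vs A(r=x,w=x). No conflict.
Steps 7,8: A(x = x + 1) vs C(x = y). RACE on x (W-W).
First conflict at steps 2,3.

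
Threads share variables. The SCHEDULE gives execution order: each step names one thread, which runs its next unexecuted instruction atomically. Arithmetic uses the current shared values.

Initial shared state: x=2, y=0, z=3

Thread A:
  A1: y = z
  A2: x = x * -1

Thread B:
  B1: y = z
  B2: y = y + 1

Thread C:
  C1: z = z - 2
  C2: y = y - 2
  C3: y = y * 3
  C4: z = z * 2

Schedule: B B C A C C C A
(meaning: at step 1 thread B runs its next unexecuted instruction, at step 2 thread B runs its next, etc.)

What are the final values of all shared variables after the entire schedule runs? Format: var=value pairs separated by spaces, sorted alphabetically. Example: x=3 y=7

Answer: x=-2 y=-3 z=2

Derivation:
Step 1: thread B executes B1 (y = z). Shared: x=2 y=3 z=3. PCs: A@0 B@1 C@0
Step 2: thread B executes B2 (y = y + 1). Shared: x=2 y=4 z=3. PCs: A@0 B@2 C@0
Step 3: thread C executes C1 (z = z - 2). Shared: x=2 y=4 z=1. PCs: A@0 B@2 C@1
Step 4: thread A executes A1 (y = z). Shared: x=2 y=1 z=1. PCs: A@1 B@2 C@1
Step 5: thread C executes C2 (y = y - 2). Shared: x=2 y=-1 z=1. PCs: A@1 B@2 C@2
Step 6: thread C executes C3 (y = y * 3). Shared: x=2 y=-3 z=1. PCs: A@1 B@2 C@3
Step 7: thread C executes C4 (z = z * 2). Shared: x=2 y=-3 z=2. PCs: A@1 B@2 C@4
Step 8: thread A executes A2 (x = x * -1). Shared: x=-2 y=-3 z=2. PCs: A@2 B@2 C@4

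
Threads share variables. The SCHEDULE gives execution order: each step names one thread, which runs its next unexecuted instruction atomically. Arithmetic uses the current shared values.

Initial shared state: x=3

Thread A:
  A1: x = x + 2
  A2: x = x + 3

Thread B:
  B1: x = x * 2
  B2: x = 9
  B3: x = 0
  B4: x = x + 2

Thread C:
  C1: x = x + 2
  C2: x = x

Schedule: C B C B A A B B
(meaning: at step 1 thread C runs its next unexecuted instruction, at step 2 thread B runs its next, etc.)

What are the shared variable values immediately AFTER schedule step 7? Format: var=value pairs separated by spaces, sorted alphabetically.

Step 1: thread C executes C1 (x = x + 2). Shared: x=5. PCs: A@0 B@0 C@1
Step 2: thread B executes B1 (x = x * 2). Shared: x=10. PCs: A@0 B@1 C@1
Step 3: thread C executes C2 (x = x). Shared: x=10. PCs: A@0 B@1 C@2
Step 4: thread B executes B2 (x = 9). Shared: x=9. PCs: A@0 B@2 C@2
Step 5: thread A executes A1 (x = x + 2). Shared: x=11. PCs: A@1 B@2 C@2
Step 6: thread A executes A2 (x = x + 3). Shared: x=14. PCs: A@2 B@2 C@2
Step 7: thread B executes B3 (x = 0). Shared: x=0. PCs: A@2 B@3 C@2

Answer: x=0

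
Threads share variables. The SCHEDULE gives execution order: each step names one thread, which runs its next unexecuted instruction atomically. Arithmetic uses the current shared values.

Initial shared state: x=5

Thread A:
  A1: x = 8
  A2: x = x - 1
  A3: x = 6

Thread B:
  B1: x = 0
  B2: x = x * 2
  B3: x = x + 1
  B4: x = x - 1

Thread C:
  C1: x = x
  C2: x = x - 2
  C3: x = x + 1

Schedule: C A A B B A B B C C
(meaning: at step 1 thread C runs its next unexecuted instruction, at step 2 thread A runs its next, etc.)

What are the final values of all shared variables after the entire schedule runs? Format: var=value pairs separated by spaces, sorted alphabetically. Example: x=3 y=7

Step 1: thread C executes C1 (x = x). Shared: x=5. PCs: A@0 B@0 C@1
Step 2: thread A executes A1 (x = 8). Shared: x=8. PCs: A@1 B@0 C@1
Step 3: thread A executes A2 (x = x - 1). Shared: x=7. PCs: A@2 B@0 C@1
Step 4: thread B executes B1 (x = 0). Shared: x=0. PCs: A@2 B@1 C@1
Step 5: thread B executes B2 (x = x * 2). Shared: x=0. PCs: A@2 B@2 C@1
Step 6: thread A executes A3 (x = 6). Shared: x=6. PCs: A@3 B@2 C@1
Step 7: thread B executes B3 (x = x + 1). Shared: x=7. PCs: A@3 B@3 C@1
Step 8: thread B executes B4 (x = x - 1). Shared: x=6. PCs: A@3 B@4 C@1
Step 9: thread C executes C2 (x = x - 2). Shared: x=4. PCs: A@3 B@4 C@2
Step 10: thread C executes C3 (x = x + 1). Shared: x=5. PCs: A@3 B@4 C@3

Answer: x=5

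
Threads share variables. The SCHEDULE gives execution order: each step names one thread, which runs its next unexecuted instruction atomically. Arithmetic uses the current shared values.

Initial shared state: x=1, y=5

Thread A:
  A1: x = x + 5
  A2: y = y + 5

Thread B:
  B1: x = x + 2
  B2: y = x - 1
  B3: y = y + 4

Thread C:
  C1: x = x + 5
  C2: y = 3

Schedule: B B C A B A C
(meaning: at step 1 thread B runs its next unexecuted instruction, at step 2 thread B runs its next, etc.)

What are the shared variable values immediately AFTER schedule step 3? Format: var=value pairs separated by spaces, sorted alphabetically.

Answer: x=8 y=2

Derivation:
Step 1: thread B executes B1 (x = x + 2). Shared: x=3 y=5. PCs: A@0 B@1 C@0
Step 2: thread B executes B2 (y = x - 1). Shared: x=3 y=2. PCs: A@0 B@2 C@0
Step 3: thread C executes C1 (x = x + 5). Shared: x=8 y=2. PCs: A@0 B@2 C@1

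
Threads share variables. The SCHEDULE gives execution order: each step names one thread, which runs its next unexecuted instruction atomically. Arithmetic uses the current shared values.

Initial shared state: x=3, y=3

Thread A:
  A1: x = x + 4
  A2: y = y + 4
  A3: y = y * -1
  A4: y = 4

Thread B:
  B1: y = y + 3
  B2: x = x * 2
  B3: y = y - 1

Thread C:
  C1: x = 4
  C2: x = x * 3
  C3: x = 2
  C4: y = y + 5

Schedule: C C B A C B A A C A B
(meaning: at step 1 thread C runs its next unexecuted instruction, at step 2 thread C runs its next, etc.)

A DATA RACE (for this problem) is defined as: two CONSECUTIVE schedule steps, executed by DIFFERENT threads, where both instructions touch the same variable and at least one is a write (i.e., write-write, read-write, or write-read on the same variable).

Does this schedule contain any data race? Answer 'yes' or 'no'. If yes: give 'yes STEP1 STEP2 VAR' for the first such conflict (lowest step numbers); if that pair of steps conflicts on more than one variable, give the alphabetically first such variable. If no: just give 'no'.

Steps 1,2: same thread (C). No race.
Steps 2,3: C(r=x,w=x) vs B(r=y,w=y). No conflict.
Steps 3,4: B(r=y,w=y) vs A(r=x,w=x). No conflict.
Steps 4,5: A(x = x + 4) vs C(x = 2). RACE on x (W-W).
Steps 5,6: C(x = 2) vs B(x = x * 2). RACE on x (W-W).
Steps 6,7: B(r=x,w=x) vs A(r=y,w=y). No conflict.
Steps 7,8: same thread (A). No race.
Steps 8,9: A(y = y * -1) vs C(y = y + 5). RACE on y (W-W).
Steps 9,10: C(y = y + 5) vs A(y = 4). RACE on y (W-W).
Steps 10,11: A(y = 4) vs B(y = y - 1). RACE on y (W-W).
First conflict at steps 4,5.

Answer: yes 4 5 x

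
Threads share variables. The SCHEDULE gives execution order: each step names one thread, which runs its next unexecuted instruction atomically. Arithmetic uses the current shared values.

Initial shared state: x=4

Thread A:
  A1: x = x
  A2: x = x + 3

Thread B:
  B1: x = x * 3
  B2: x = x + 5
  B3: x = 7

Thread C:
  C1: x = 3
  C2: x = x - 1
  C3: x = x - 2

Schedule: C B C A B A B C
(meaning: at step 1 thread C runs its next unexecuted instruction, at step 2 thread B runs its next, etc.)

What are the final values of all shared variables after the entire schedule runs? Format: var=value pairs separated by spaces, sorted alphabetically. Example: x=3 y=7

Step 1: thread C executes C1 (x = 3). Shared: x=3. PCs: A@0 B@0 C@1
Step 2: thread B executes B1 (x = x * 3). Shared: x=9. PCs: A@0 B@1 C@1
Step 3: thread C executes C2 (x = x - 1). Shared: x=8. PCs: A@0 B@1 C@2
Step 4: thread A executes A1 (x = x). Shared: x=8. PCs: A@1 B@1 C@2
Step 5: thread B executes B2 (x = x + 5). Shared: x=13. PCs: A@1 B@2 C@2
Step 6: thread A executes A2 (x = x + 3). Shared: x=16. PCs: A@2 B@2 C@2
Step 7: thread B executes B3 (x = 7). Shared: x=7. PCs: A@2 B@3 C@2
Step 8: thread C executes C3 (x = x - 2). Shared: x=5. PCs: A@2 B@3 C@3

Answer: x=5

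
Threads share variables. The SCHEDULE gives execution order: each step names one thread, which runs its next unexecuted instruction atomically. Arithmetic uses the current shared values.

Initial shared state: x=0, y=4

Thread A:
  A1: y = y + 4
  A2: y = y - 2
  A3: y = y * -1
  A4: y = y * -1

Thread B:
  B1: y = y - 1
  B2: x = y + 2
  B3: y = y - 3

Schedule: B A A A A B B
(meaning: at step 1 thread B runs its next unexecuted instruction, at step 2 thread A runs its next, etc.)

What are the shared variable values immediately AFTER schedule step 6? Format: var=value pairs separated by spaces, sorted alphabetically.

Step 1: thread B executes B1 (y = y - 1). Shared: x=0 y=3. PCs: A@0 B@1
Step 2: thread A executes A1 (y = y + 4). Shared: x=0 y=7. PCs: A@1 B@1
Step 3: thread A executes A2 (y = y - 2). Shared: x=0 y=5. PCs: A@2 B@1
Step 4: thread A executes A3 (y = y * -1). Shared: x=0 y=-5. PCs: A@3 B@1
Step 5: thread A executes A4 (y = y * -1). Shared: x=0 y=5. PCs: A@4 B@1
Step 6: thread B executes B2 (x = y + 2). Shared: x=7 y=5. PCs: A@4 B@2

Answer: x=7 y=5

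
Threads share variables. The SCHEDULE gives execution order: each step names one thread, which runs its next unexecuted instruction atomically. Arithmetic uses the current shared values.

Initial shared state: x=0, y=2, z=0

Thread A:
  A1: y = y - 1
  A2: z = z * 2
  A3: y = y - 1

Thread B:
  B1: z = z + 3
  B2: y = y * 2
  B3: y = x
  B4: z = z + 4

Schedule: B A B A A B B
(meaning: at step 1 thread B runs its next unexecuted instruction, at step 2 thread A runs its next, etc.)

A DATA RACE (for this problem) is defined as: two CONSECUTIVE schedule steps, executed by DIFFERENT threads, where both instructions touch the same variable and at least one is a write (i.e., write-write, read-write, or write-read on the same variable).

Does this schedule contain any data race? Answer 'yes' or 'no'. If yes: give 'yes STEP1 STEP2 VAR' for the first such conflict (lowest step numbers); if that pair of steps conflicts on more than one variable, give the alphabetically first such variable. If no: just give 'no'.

Answer: yes 2 3 y

Derivation:
Steps 1,2: B(r=z,w=z) vs A(r=y,w=y). No conflict.
Steps 2,3: A(y = y - 1) vs B(y = y * 2). RACE on y (W-W).
Steps 3,4: B(r=y,w=y) vs A(r=z,w=z). No conflict.
Steps 4,5: same thread (A). No race.
Steps 5,6: A(y = y - 1) vs B(y = x). RACE on y (W-W).
Steps 6,7: same thread (B). No race.
First conflict at steps 2,3.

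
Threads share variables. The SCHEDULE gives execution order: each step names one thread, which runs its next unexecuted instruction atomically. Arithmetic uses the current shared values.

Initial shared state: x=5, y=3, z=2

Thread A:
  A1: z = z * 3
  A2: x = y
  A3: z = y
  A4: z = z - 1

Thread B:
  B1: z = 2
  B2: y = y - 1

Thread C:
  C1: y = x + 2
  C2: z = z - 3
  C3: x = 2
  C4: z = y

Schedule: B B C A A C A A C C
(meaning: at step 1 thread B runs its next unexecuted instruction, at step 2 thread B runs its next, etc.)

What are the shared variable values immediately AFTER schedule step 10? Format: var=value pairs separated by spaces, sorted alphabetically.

Step 1: thread B executes B1 (z = 2). Shared: x=5 y=3 z=2. PCs: A@0 B@1 C@0
Step 2: thread B executes B2 (y = y - 1). Shared: x=5 y=2 z=2. PCs: A@0 B@2 C@0
Step 3: thread C executes C1 (y = x + 2). Shared: x=5 y=7 z=2. PCs: A@0 B@2 C@1
Step 4: thread A executes A1 (z = z * 3). Shared: x=5 y=7 z=6. PCs: A@1 B@2 C@1
Step 5: thread A executes A2 (x = y). Shared: x=7 y=7 z=6. PCs: A@2 B@2 C@1
Step 6: thread C executes C2 (z = z - 3). Shared: x=7 y=7 z=3. PCs: A@2 B@2 C@2
Step 7: thread A executes A3 (z = y). Shared: x=7 y=7 z=7. PCs: A@3 B@2 C@2
Step 8: thread A executes A4 (z = z - 1). Shared: x=7 y=7 z=6. PCs: A@4 B@2 C@2
Step 9: thread C executes C3 (x = 2). Shared: x=2 y=7 z=6. PCs: A@4 B@2 C@3
Step 10: thread C executes C4 (z = y). Shared: x=2 y=7 z=7. PCs: A@4 B@2 C@4

Answer: x=2 y=7 z=7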